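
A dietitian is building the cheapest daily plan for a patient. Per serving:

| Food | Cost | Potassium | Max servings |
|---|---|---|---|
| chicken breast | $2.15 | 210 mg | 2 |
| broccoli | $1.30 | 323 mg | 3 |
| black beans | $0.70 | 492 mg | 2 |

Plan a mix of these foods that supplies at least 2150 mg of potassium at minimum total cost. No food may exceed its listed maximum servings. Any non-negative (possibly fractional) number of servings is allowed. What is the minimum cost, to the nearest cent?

$7.32

Cost per mg of potassium: black beans $0.0014, broccoli $0.0040, chicken breast $0.0102.
Take 2 servings of black beans: +984.0 mg potassium for $1.40 (total $1.40, still need 1166.0 mg).
Take 3 servings of broccoli: +969.0 mg potassium for $3.90 (total $5.30, still need 197.0 mg).
Take 0.9381 servings of chicken breast: +197.0 mg potassium for $2.02 (total $7.32, still need 0.0 mg).
Greedy by cheapest-per-mg is optimal for a single linear constraint, so the minimum cost is $7.32.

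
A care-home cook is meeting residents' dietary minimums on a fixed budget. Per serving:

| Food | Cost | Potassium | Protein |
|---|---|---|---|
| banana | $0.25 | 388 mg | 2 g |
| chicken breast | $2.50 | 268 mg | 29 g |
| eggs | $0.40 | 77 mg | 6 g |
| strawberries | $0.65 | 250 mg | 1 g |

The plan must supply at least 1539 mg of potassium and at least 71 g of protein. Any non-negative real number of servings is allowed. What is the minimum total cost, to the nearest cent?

$4.94

Compare the cost at each extreme point of the feasible region.
banana only: max(1539/388, 71/2) = 35.5 servings → $8.88.
chicken breast only: max(1539/268, 71/29) = 5.743 servings → $14.36.
eggs only: max(1539/77, 71/6) = 19.99 servings → $7.99.
strawberries only: max(1539/250, 71/1) = 71 servings → $46.15.
banana + chicken breast with both tight: 2.389 servings and 2.284 servings → $6.31.
banana + eggs with both tight: 1.733 servings and 11.26 servings → $4.94.
banana + strawberries with both targets exact would need a negative amount; discard.
chicken breast + eggs: intersection lies outside the first quadrant.
chicken breast + strawberries with both tight: 2.322 servings and 3.667 servings → $8.19.
eggs + strawberries with both tight: 11.39 servings and 2.647 servings → $6.28.
So the least-cost plan costs $4.94.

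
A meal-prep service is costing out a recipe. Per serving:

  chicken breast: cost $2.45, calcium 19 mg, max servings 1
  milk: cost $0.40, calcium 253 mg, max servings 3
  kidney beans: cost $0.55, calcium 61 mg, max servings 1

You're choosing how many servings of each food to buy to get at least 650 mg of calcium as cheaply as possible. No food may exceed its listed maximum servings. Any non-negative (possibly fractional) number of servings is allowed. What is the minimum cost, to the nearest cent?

Cost per mg of calcium: milk $0.0016, kidney beans $0.0090, chicken breast $0.1289.
Take 2.569 servings of milk: +650.0 mg calcium for $1.03 (total $1.03, still need 0.0 mg).
Greedy by cheapest-per-mg is optimal for a single linear constraint, so the minimum cost is $1.03.

$1.03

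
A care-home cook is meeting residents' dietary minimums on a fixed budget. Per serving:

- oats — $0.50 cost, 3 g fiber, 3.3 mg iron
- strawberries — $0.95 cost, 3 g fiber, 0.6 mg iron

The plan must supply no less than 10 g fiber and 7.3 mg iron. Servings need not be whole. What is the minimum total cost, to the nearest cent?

$1.67

With two linear requirements the optimum uses one or two foods; enumerate the corners.
oats only: max(10/3, 7.3/3.3) = 3.333 servings → $1.67.
strawberries only: max(10/3, 7.3/0.6) = 12.17 servings → $11.56.
oats + strawberries with both tight: 1.963 servings and 1.37 servings → $2.28.
The minimum over all feasible corners is $1.67.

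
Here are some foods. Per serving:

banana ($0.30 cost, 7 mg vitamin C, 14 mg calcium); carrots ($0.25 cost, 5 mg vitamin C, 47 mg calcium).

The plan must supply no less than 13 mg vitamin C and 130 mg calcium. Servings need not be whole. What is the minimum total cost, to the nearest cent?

For a min-cost LP with two ≥-constraints, a basic feasible solution has at most two positive variables.
banana only: max(13/7, 130/14) = 9.286 servings → $2.79.
carrots only: max(13/5, 130/47) = 2.766 servings → $0.69.
banana + carrots with both targets exact would need a negative amount; discard.
The minimum over all feasible corners is $0.69.

$0.69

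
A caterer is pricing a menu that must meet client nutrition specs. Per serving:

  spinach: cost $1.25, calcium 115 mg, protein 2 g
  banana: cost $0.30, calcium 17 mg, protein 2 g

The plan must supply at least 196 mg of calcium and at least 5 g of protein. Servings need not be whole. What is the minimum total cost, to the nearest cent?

spinach only: max(196/115, 5/2) = 2.5 servings → $3.12.
banana only: max(196/17, 5/2) = 11.53 servings → $3.46.
spinach + banana with both tight: 1.566 servings and 0.9337 servings → $2.24.
Cheapest feasible corner: $2.24.

$2.24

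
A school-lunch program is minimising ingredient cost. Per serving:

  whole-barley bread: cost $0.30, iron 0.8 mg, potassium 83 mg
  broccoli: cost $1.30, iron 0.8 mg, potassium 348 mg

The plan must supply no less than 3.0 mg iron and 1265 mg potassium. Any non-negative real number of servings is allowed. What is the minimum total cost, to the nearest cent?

$4.57

This is a tiny linear program; its minimum lies at a vertex of the feasible set. List the vertices and price them.
whole-barley bread only: max(3.0/0.8, 1265/83) = 15.24 servings → $4.57.
broccoli only: max(3.0/0.8, 1265/348) = 3.75 servings → $4.88.
whole-barley bread + broccoli with both tight: 0.1509 servings and 3.599 servings → $4.72.
Cheapest feasible corner: $4.57.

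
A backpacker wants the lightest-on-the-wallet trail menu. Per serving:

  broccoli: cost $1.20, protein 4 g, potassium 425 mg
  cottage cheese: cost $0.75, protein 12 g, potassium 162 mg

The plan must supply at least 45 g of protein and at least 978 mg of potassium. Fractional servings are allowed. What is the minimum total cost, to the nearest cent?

$3.76

broccoli only: max(45/4, 978/425) = 11.25 servings → $13.50.
cottage cheese only: max(45/12, 978/162) = 6.037 servings → $4.53.
broccoli + cottage cheese with both tight: 0.9987 servings and 3.417 servings → $3.76.
Cheapest feasible corner: $3.76.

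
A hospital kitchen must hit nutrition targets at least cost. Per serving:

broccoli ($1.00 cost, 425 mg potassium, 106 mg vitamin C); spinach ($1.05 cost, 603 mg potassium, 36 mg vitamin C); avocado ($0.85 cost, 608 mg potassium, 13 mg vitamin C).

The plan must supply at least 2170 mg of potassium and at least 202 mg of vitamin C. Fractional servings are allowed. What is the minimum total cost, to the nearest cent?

$3.69

Minimising a linear cost over {potassium ≥ 2170, vitamin C ≥ 202, servings ≥ 0} — the optimum is at a vertex, using one or two foods.
broccoli only: max(2170/425, 202/106) = 5.106 servings → $5.11.
spinach only: max(2170/603, 202/36) = 5.611 servings → $5.89.
avocado only: max(2170/608, 202/13) = 15.54 servings → $13.21.
broccoli + spinach with both tight: 0.8986 servings and 2.965 servings → $4.01.
broccoli + avocado with both tight: 1.606 servings and 2.447 servings → $3.69.
spinach + avocado: intersection lies outside the first quadrant.
So the least-cost plan costs $3.69.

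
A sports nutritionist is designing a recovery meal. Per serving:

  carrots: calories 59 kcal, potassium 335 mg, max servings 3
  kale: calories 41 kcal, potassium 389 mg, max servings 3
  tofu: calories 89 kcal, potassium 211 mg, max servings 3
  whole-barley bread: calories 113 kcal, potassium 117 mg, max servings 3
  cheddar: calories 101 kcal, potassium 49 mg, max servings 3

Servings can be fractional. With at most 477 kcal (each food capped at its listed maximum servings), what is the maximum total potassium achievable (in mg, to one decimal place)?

2591.6 mg

Potassium per kcal: kale 9.488, carrots 5.678, tofu 2.371, whole-barley bread 1.035, cheddar 0.4851.
Take 3 servings of kale: uses 123 kcal, +1167.0 mg potassium (running total 1167.0 mg).
Take 3 servings of carrots: uses 177 kcal, +1005.0 mg potassium (running total 2172.0 mg).
Take 1.989 servings of tofu: uses 177 kcal, +419.6 mg potassium (running total 2591.6 mg).
Greedy by best ratio exhausts the calories allowance optimally: 2591.6 mg.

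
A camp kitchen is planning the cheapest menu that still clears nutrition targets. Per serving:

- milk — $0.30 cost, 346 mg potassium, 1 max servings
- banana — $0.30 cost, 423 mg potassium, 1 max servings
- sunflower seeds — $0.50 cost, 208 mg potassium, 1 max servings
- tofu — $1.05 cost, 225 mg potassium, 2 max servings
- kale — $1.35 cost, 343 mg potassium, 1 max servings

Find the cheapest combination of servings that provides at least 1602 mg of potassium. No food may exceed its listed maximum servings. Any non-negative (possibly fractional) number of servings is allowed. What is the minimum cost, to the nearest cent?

Cost per mg of potassium: banana $0.0007, milk $0.0009, sunflower seeds $0.0024, kale $0.0039, tofu $0.0047.
Take 1 serving of banana: +423.0 mg potassium for $0.30 (total $0.30, still need 1179.0 mg).
Take 1 serving of milk: +346.0 mg potassium for $0.30 (total $0.60, still need 833.0 mg).
Take 1 serving of sunflower seeds: +208.0 mg potassium for $0.50 (total $1.10, still need 625.0 mg).
Take 1 serving of kale: +343.0 mg potassium for $1.35 (total $2.45, still need 282.0 mg).
Take 1.253 servings of tofu: +282.0 mg potassium for $1.32 (total $3.77, still need 0.0 mg).
Filling from the cheapest source first is optimal under one linear minimum: $3.77.

$3.77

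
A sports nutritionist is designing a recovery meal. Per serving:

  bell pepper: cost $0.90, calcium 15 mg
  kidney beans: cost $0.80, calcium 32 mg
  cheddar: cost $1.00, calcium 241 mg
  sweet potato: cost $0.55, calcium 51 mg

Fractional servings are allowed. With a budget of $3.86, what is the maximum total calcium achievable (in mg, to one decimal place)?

Calcium per dollar: cheddar 241, sweet potato 92.73, kidney beans 40, bell pepper 16.67.
With no serving limits, spend the whole cost allowance on cheddar: $3.86 / $1.00 × 241 mg = 930.3 mg.

930.3 mg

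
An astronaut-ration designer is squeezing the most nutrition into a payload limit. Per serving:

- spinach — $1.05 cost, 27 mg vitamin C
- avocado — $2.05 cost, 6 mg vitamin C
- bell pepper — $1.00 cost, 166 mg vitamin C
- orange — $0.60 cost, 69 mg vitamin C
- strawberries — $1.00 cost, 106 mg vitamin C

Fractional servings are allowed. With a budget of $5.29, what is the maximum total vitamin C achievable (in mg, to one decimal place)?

Vitamin C per dollar: bell pepper 166, orange 115, strawberries 106, spinach 25.71, avocado 2.927.
With no serving limits, spend the whole cost allowance on bell pepper: $5.29 / $1.00 × 166 mg = 878.1 mg.

878.1 mg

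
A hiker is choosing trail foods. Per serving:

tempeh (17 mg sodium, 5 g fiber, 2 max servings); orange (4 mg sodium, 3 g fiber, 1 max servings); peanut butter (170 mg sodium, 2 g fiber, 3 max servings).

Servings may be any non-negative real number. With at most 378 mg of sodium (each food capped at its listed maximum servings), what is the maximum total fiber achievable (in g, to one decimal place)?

17.0 g

Fiber per mg sodium: orange 0.75, tempeh 0.2941, peanut butter 0.01176.
Take 1 serving of orange: uses 4 mg sodium, +3.0 g fiber (running total 3.0 g).
Take 2 servings of tempeh: uses 34 mg sodium, +10.0 g fiber (running total 13.0 g).
Take 2 servings of peanut butter: uses 340 mg sodium, +4.0 g fiber (running total 17.0 g).
Filling greedily by fiber-per-mg sodium is optimal for one linear limit, giving 17.0 g.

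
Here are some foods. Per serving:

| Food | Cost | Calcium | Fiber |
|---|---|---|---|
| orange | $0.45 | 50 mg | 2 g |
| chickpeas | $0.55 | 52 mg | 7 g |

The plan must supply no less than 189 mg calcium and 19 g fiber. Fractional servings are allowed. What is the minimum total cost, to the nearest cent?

Compare the cost at each extreme point of the feasible region.
orange only: max(189/50, 19/2) = 9.5 servings → $4.28.
chickpeas only: max(189/52, 19/7) = 3.635 servings → $2.00.
orange + chickpeas with both tight: 1.362 servings and 2.325 servings → $1.89.
The minimum over all feasible corners is $1.89.

$1.89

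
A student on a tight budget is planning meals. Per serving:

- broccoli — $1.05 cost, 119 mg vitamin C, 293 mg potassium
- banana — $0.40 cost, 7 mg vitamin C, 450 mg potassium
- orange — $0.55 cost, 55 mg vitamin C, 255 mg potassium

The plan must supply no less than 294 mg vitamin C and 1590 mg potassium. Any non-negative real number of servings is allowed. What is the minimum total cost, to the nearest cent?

$3.12

For a min-cost LP with two ≥-constraints, a basic feasible solution has at most two positive variables.
broccoli only: max(294/119, 1590/293) = 5.427 servings → $5.70.
banana only: max(294/7, 1590/450) = 42 servings → $16.80.
orange only: max(294/55, 1590/255) = 6.235 servings → $3.43.
broccoli + banana with both tight: 2.353 servings and 2.001 servings → $3.27.
broccoli + orange: the both-tight solution has a negative serving — not a feasible corner.
banana + orange with both tight: 0.5434 servings and 5.276 servings → $3.12.
So the least-cost plan costs $3.12.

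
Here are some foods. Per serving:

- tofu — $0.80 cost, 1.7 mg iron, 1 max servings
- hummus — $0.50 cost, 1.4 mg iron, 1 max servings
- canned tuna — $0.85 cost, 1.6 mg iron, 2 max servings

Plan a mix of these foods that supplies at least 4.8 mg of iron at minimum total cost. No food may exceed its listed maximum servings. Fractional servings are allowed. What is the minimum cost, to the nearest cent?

$2.20

Cost per mg of iron: hummus $0.3571, tofu $0.4706, canned tuna $0.5312.
Take 1 serving of hummus: +1.4 mg iron for $0.50 (total $0.50, still need 3.4 mg).
Take 1 serving of tofu: +1.7 mg iron for $0.80 (total $1.30, still need 1.7 mg).
Take 1.062 servings of canned tuna: +1.7 mg iron for $0.90 (total $2.20, still need 0.0 mg).
Greedy by cheapest-per-mg is optimal for a single linear constraint, so the minimum cost is $2.20.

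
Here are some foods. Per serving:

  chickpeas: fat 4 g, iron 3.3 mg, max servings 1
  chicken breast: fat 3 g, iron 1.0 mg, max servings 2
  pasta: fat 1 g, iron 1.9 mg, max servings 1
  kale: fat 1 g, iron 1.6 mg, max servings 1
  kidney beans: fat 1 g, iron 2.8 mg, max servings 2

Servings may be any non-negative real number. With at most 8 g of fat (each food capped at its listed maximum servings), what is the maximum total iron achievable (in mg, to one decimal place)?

Iron per g fat: kidney beans 2.8, pasta 1.9, kale 1.6, chickpeas 0.825, chicken breast 0.3333.
Take 2 servings of kidney beans: uses 2 g fat, +5.6 mg iron (running total 5.6 mg).
Take 1 serving of pasta: uses 1 g fat, +1.9 mg iron (running total 7.5 mg).
Take 1 serving of kale: uses 1 g fat, +1.6 mg iron (running total 9.1 mg).
Take 1 serving of chickpeas: uses 4 g fat, +3.3 mg iron (running total 12.4 mg).
Filling greedily by iron-per-g fat is optimal for one linear limit, giving 12.4 mg.

12.4 mg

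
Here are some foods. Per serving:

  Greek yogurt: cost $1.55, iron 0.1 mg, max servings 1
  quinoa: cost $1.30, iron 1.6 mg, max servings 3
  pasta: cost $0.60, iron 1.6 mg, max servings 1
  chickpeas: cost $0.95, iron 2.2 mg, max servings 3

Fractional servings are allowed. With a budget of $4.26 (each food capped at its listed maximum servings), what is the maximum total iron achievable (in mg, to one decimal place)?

Iron per dollar: pasta 2.667, chickpeas 2.316, quinoa 1.231, Greek yogurt 0.06452.
Take 1 serving of pasta: spends $0.60, +1.6 mg iron (running total 1.6 mg).
Take 3 servings of chickpeas: spends $2.85, +6.6 mg iron (running total 8.2 mg).
Take 0.6231 servings of quinoa: spends $0.81, +1.0 mg iron (running total 9.2 mg).
Filling greedily by iron-per-dollar is optimal for one linear limit, giving 9.2 mg.

9.2 mg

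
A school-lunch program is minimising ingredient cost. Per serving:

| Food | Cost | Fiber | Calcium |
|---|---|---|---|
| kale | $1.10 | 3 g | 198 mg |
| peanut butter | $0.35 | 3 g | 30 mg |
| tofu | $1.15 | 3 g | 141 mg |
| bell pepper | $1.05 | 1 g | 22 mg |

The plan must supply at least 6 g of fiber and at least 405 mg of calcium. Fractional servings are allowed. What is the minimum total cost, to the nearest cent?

$2.25

An LP optimum is at a vertex; with two nutrient constraints at most two foods are used. Check each candidate.
kale only: max(6/3, 405/198) = 2.045 servings → $2.25.
peanut butter only: max(6/3, 405/30) = 13.5 servings → $4.72.
tofu only: max(6/3, 405/141) = 2.872 servings → $3.30.
bell pepper only: max(6/1, 405/22) = 18.41 servings → $19.33.
kale + peanut butter: the both-tight solution has a negative serving — not a feasible corner.
kale + tofu: intersection lies outside the first quadrant.
kale + bell pepper: the both-tight solution has a negative serving — not a feasible corner.
peanut butter + tofu: the both-tight solution has a negative serving — not a feasible corner.
peanut butter + bell pepper with both targets exact would need a negative amount; discard.
tofu + bell pepper with both targets exact would need a negative amount; discard.
The minimum over all feasible corners is $2.25.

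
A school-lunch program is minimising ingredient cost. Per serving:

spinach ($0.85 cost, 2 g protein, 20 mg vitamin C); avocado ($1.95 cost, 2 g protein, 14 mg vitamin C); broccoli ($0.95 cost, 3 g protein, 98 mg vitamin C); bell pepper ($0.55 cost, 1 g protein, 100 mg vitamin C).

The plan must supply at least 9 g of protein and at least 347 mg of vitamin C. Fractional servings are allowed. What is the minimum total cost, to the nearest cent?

An LP optimum is at a vertex; with two nutrient constraints at most two foods are used. Check each candidate.
spinach only: max(9/2, 347/20) = 17.35 servings → $14.75.
avocado only: max(9/2, 347/14) = 24.79 servings → $48.33.
broccoli only: max(9/3, 347/98) = 3.541 servings → $3.36.
bell pepper only: max(9/1, 347/100) = 9 servings → $4.95.
spinach + avocado: the both-tight solution has a negative serving — not a feasible corner.
spinach + broccoli with both targets exact would need a negative amount; discard.
spinach + bell pepper with both tight: 3.072 servings and 2.856 servings → $4.18.
avocado + broccoli with both targets exact would need a negative amount; discard.
avocado + bell pepper with both tight: 2.973 servings and 3.054 servings → $7.48.
broccoli + bell pepper with both tight: 2.738 servings and 0.7871 servings → $3.03.
Cheapest feasible corner: $3.03.

$3.03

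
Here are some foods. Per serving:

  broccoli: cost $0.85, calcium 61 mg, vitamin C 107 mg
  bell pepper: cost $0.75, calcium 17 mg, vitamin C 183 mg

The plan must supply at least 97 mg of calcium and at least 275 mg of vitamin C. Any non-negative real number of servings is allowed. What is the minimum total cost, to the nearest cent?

$1.70

The cheapest plan sits at a corner of the feasible region — with two constraints it uses at most two foods.
broccoli only: max(97/61, 275/107) = 2.57 servings → $2.18.
bell pepper only: max(97/17, 275/183) = 5.706 servings → $4.28.
broccoli + bell pepper with both tight: 1.399 servings and 0.6845 servings → $1.70.
So the least-cost plan costs $1.70.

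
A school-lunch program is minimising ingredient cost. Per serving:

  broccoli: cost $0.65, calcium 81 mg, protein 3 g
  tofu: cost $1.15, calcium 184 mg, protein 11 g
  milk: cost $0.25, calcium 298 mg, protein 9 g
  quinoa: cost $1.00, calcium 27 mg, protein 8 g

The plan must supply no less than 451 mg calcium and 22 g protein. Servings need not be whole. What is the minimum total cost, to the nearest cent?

$0.61

A basic optimal solution has at most two foods positive. Try each food alone and each pair with both targets met exactly.
broccoli only: max(451/81, 22/3) = 7.333 servings → $4.77.
tofu only: max(451/184, 22/11) = 2.451 servings → $2.82.
milk only: max(451/298, 22/9) = 2.444 servings → $0.61.
quinoa only: max(451/27, 22/8) = 16.7 servings → $16.70.
broccoli + tofu with both tight: 2.693 servings and 1.265 servings → $3.21.
broccoli + milk: intersection lies outside the first quadrant.
broccoli + quinoa with both tight: 5.316 servings and 0.7566 servings → $4.21.
tofu + milk with both tight: 1.539 servings and 0.5629 servings → $1.91.
tofu + quinoa: intersection lies outside the first quadrant.
milk + quinoa with both tight: 1.408 servings and 1.166 servings → $1.52.
So the least-cost plan costs $0.61.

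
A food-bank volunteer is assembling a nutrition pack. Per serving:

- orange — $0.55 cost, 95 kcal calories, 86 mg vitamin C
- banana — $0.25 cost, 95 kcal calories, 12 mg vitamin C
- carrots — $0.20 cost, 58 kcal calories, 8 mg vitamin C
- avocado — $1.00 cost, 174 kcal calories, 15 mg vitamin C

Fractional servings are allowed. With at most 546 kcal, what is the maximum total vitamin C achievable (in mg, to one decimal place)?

494.3 mg

Vitamin C per kcal: orange 0.9053, carrots 0.1379, banana 0.1263, avocado 0.08621.
With no serving limits, spend the whole calories allowance on orange: 546 kcal / 95 kcal × 86 mg = 494.3 mg.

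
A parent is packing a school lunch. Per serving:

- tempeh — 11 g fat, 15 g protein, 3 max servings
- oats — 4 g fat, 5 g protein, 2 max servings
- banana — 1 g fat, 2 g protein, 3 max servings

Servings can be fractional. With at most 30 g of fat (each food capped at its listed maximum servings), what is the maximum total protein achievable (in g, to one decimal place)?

42.8 g

Protein per g fat: banana 2, tempeh 1.364, oats 1.25.
Take 3 servings of banana: uses 3 g fat, +6.0 g protein (running total 6.0 g).
Take 2.455 servings of tempeh: uses 27 g fat, +36.8 g protein (running total 42.8 g).
Greedy by best ratio exhausts the fat allowance optimally: 42.8 g.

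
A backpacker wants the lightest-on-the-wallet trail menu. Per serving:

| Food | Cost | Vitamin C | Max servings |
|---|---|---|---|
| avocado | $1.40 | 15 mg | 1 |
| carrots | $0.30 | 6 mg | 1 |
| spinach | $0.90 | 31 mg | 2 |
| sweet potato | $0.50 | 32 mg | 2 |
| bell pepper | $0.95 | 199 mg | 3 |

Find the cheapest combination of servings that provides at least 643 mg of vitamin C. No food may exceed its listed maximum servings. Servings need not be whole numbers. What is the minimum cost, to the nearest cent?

$3.57

Cost per mg of vitamin C: bell pepper $0.0048, sweet potato $0.0156, spinach $0.0290, carrots $0.0500, avocado $0.0933.
Take 3 servings of bell pepper: +597.0 mg vitamin C for $2.85 (total $2.85, still need 46.0 mg).
Take 1.438 servings of sweet potato: +46.0 mg vitamin C for $0.72 (total $3.57, still need 0.0 mg).
Greedy by cheapest-per-mg is optimal for a single linear constraint, so the minimum cost is $3.57.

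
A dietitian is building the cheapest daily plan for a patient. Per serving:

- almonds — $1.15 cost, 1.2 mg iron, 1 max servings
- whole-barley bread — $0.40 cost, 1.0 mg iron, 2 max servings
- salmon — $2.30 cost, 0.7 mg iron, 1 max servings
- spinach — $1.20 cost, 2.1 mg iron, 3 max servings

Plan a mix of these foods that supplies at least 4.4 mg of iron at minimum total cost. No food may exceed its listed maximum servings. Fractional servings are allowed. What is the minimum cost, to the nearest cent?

Cost per mg of iron: whole-barley bread $0.4000, spinach $0.5714, almonds $0.9583, salmon $3.2857.
Take 2 servings of whole-barley bread: +2.0 mg iron for $0.80 (total $0.80, still need 2.4 mg).
Take 1.143 servings of spinach: +2.4 mg iron for $1.37 (total $2.17, still need 0.0 mg).
Filling from the cheapest source first is optimal under one linear minimum: $2.17.

$2.17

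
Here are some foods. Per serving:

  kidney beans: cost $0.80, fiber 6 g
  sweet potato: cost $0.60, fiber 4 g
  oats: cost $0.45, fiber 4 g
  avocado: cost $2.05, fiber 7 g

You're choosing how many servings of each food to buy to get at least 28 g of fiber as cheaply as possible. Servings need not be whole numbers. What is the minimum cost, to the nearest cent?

Cost per g of fiber: oats $0.1125, kidney beans $0.1333, sweet potato $0.1500, avocado $0.2929.
With no serving limits, use only oats: 28 g / 4 g = 7 servings × $0.45 = $3.15.

$3.15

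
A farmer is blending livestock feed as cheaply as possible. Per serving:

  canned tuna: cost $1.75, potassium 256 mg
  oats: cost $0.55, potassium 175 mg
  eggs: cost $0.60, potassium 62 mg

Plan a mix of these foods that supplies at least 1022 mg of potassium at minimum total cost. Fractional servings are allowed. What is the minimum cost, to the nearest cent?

$3.21

Cost per mg of potassium: oats $0.0031, canned tuna $0.0068, eggs $0.0097.
With no serving limits, use only oats: 1022 mg / 175 mg = 5.84 servings × $0.55 = $3.21.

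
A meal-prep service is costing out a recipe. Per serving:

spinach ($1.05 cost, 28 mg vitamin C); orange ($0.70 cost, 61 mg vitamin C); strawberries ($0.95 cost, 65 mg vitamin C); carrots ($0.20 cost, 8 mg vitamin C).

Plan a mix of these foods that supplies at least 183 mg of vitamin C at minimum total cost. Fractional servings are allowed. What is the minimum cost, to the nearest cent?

$2.10

Cost per mg of vitamin C: orange $0.0115, strawberries $0.0146, carrots $0.0250, spinach $0.0375.
With no serving limits, use only orange: 183 mg / 61 mg = 3 servings × $0.70 = $2.10.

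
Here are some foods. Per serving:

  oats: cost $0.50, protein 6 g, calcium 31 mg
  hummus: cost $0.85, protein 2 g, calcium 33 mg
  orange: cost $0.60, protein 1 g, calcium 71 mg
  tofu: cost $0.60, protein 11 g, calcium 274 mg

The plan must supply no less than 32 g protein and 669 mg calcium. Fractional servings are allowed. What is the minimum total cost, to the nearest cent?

oats only: max(32/6, 669/31) = 21.58 servings → $10.79.
hummus only: max(32/2, 669/33) = 20.27 servings → $17.23.
orange only: max(32/1, 669/71) = 32 servings → $19.20.
tofu only: max(32/11, 669/274) = 2.909 servings → $1.75.
oats + hummus: intersection lies outside the first quadrant.
oats + orange with both tight: 4.058 servings and 7.651 servings → $6.62.
oats + tofu with both tight: 1.081 servings and 2.319 servings → $1.93.
hummus + orange with both tight: 14.71 servings and 2.587 servings → $14.05.
hummus + tofu with both tight: 7.616 servings and 1.524 servings → $7.39.
orange + tofu: the both-tight solution has a negative serving — not a feasible corner.
The minimum over all feasible corners is $1.75.

$1.75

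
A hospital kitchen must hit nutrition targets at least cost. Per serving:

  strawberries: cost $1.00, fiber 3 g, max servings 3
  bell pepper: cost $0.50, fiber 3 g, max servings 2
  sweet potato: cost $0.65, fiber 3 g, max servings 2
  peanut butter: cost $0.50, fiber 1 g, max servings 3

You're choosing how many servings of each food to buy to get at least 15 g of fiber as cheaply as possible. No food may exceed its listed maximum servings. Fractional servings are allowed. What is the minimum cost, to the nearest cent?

$3.30

Cost per g of fiber: bell pepper $0.1667, sweet potato $0.2167, strawberries $0.3333, peanut butter $0.5000.
Take 2 servings of bell pepper: +6.0 g fiber for $1.00 (total $1.00, still need 9.0 g).
Take 2 servings of sweet potato: +6.0 g fiber for $1.30 (total $2.30, still need 3.0 g).
Take 1 serving of strawberries: +3.0 g fiber for $1.00 (total $3.30, still need 0.0 g).
Greedy by cheapest-per-g is optimal for a single linear constraint, so the minimum cost is $3.30.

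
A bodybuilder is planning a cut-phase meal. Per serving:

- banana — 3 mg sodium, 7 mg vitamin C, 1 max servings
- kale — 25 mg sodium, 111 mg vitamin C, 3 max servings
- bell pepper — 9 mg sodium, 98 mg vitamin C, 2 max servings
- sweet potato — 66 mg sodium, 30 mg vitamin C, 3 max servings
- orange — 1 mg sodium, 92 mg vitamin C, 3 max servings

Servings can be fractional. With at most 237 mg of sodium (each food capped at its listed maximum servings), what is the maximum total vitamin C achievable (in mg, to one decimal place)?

874.7 mg

Vitamin C per mg sodium: orange 92, bell pepper 10.89, kale 4.44, banana 2.333, sweet potato 0.4545.
Take 3 servings of orange: uses 3 mg sodium, +276.0 mg vitamin C (running total 276.0 mg).
Take 2 servings of bell pepper: uses 18 mg sodium, +196.0 mg vitamin C (running total 472.0 mg).
Take 3 servings of kale: uses 75 mg sodium, +333.0 mg vitamin C (running total 805.0 mg).
Take 1 serving of banana: uses 3 mg sodium, +7.0 mg vitamin C (running total 812.0 mg).
Take 2.091 servings of sweet potato: uses 138 mg sodium, +62.7 mg vitamin C (running total 874.7 mg).
Greedy by best ratio exhausts the sodium allowance optimally: 874.7 mg.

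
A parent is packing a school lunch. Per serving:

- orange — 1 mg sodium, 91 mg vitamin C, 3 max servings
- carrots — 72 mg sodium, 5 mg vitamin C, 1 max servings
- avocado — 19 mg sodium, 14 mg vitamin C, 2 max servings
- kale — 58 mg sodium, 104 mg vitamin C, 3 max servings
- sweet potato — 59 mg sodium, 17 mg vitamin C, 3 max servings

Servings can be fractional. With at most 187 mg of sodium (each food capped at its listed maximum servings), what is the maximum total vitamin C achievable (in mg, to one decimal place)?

592.4 mg

Vitamin C per mg sodium: orange 91, kale 1.793, avocado 0.7368, sweet potato 0.2881, carrots 0.06944.
Take 3 servings of orange: uses 3 mg sodium, +273.0 mg vitamin C (running total 273.0 mg).
Take 3 servings of kale: uses 174 mg sodium, +312.0 mg vitamin C (running total 585.0 mg).
Take 0.5263 servings of avocado: uses 10 mg sodium, +7.4 mg vitamin C (running total 592.4 mg).
Greedy by best ratio exhausts the sodium allowance optimally: 592.4 mg.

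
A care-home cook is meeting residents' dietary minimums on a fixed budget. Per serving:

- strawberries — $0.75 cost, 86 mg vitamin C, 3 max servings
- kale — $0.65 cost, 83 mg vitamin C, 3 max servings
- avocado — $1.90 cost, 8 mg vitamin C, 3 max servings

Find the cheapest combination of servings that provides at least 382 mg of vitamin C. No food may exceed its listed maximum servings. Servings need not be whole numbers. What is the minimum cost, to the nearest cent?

$3.11

Cost per mg of vitamin C: kale $0.0078, strawberries $0.0087, avocado $0.2375.
Take 3 servings of kale: +249.0 mg vitamin C for $1.95 (total $1.95, still need 133.0 mg).
Take 1.547 servings of strawberries: +133.0 mg vitamin C for $1.16 (total $3.11, still need 0.0 mg).
Filling from the cheapest source first is optimal under one linear minimum: $3.11.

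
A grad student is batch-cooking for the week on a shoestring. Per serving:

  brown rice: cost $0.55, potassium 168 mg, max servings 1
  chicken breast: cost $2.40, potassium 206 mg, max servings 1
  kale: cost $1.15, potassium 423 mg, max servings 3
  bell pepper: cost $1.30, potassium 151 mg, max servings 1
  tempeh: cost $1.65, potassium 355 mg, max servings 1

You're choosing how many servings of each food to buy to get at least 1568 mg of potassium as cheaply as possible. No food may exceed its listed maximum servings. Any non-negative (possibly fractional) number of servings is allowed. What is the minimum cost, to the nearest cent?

Cost per mg of potassium: kale $0.0027, brown rice $0.0033, tempeh $0.0046, bell pepper $0.0086, chicken breast $0.0117.
Take 3 servings of kale: +1269.0 mg potassium for $3.45 (total $3.45, still need 299.0 mg).
Take 1 serving of brown rice: +168.0 mg potassium for $0.55 (total $4.00, still need 131.0 mg).
Take 0.369 servings of tempeh: +131.0 mg potassium for $0.61 (total $4.61, still need 0.0 mg).
Filling from the cheapest source first is optimal under one linear minimum: $4.61.

$4.61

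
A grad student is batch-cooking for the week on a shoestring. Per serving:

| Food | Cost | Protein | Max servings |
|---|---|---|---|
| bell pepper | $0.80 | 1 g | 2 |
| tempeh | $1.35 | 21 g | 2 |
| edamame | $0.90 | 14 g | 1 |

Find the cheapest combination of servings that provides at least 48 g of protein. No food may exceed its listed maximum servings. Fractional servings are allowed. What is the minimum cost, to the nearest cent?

Cost per g of protein: tempeh $0.0643, edamame $0.0643, bell pepper $0.8000.
Take 2 servings of tempeh: +42.0 g protein for $2.70 (total $2.70, still need 6.0 g).
Take 0.4286 servings of edamame: +6.0 g protein for $0.39 (total $3.09, still need 0.0 g).
Greedy by cheapest-per-g is optimal for a single linear constraint, so the minimum cost is $3.09.

$3.09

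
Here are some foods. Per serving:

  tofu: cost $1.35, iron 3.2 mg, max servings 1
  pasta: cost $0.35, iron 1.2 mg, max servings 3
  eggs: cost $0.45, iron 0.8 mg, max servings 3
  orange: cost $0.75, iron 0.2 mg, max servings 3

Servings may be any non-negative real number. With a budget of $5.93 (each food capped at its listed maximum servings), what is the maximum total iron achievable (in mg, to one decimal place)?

9.8 mg

Iron per dollar: pasta 3.429, tofu 2.37, eggs 1.778, orange 0.2667.
Take 3 servings of pasta: spends $1.05, +3.6 mg iron (running total 3.6 mg).
Take 1 serving of tofu: spends $1.35, +3.2 mg iron (running total 6.8 mg).
Take 3 servings of eggs: spends $1.35, +2.4 mg iron (running total 9.2 mg).
Take 2.907 servings of orange: spends $2.18, +0.6 mg iron (running total 9.8 mg).
Greedy by best ratio exhausts the cost allowance optimally: 9.8 mg.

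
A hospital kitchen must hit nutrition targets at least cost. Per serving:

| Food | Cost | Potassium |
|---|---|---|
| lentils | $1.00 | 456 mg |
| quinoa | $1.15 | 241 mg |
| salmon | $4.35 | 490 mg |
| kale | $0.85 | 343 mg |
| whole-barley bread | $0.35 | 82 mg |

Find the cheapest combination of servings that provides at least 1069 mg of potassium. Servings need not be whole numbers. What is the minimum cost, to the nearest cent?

$2.34

Cost per mg of potassium: lentils $0.0022, kale $0.0025, whole-barley bread $0.0043, quinoa $0.0048, salmon $0.0089.
With no serving limits, use only lentils: 1069 mg / 456 mg = 2.344 servings × $1.00 = $2.34.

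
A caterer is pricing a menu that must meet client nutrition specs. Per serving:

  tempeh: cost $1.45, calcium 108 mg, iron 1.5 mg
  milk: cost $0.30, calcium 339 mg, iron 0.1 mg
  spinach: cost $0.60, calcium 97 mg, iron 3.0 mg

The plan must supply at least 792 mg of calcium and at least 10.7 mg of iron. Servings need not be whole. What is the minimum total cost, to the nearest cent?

$2.51

At the optimum either one food covers both requirements or two foods hit both targets exactly; no other combination can be cheaper.
tempeh only: max(792/108, 10.7/1.5) = 7.333 servings → $10.63.
milk only: max(792/339, 10.7/0.1) = 107 servings → $32.10.
spinach only: max(792/97, 10.7/3.0) = 8.165 servings → $4.90.
tempeh + milk with both tight: 7.129 servings and 0.0651 servings → $10.36.
tempeh + spinach: the both-tight solution has a negative serving — not a feasible corner.
milk + spinach with both tight: 1.328 servings and 3.522 servings → $2.51.
Cheapest feasible corner: $2.51.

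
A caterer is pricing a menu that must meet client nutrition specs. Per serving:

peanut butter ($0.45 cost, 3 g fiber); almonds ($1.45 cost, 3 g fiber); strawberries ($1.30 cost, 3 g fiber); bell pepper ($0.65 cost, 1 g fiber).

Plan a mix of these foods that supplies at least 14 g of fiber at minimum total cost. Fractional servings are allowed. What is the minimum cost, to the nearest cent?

Cost per g of fiber: peanut butter $0.1500, strawberries $0.4333, almonds $0.4833, bell pepper $0.6500.
With no serving limits, use only peanut butter: 14 g / 3 g = 4.667 servings × $0.45 = $2.10.

$2.10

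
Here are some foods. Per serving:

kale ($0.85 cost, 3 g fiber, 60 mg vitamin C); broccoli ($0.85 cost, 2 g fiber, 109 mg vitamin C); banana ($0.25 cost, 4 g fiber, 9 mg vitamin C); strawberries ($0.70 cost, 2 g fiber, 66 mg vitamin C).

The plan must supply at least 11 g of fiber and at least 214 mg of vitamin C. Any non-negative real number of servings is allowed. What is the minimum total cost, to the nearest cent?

$2.00

Compare the cost at each extreme point of the feasible region.
kale only: max(11/3, 214/60) = 3.667 servings → $3.12.
broccoli only: max(11/2, 214/109) = 5.5 servings → $4.67.
banana only: max(11/4, 214/9) = 23.78 servings → $5.94.
strawberries only: max(11/2, 214/66) = 5.5 servings → $3.85.
kale + broccoli: intersection lies outside the first quadrant.
kale + banana with both tight: 3.554 servings and 0.08451 servings → $3.04.
kale + strawberries with both targets exact would need a negative amount; discard.
broccoli + banana with both tight: 1.811 servings and 1.844 servings → $2.00.
broccoli + strawberries: intersection lies outside the first quadrant.
banana + strawberries with both tight: 1.211 servings and 3.077 servings → $2.46.
The minimum over all feasible corners is $2.00.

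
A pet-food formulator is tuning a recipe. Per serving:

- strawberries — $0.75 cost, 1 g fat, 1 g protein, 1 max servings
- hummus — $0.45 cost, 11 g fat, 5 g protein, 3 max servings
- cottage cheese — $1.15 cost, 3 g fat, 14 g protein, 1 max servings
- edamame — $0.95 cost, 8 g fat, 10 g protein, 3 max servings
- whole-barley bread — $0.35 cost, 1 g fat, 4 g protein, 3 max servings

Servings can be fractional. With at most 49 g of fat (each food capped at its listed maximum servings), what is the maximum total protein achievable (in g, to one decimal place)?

65.2 g

Protein per g fat: cottage cheese 4.667, whole-barley bread 4, edamame 1.25, strawberries 1, hummus 0.4545.
Take 1 serving of cottage cheese: uses 3 g fat, +14.0 g protein (running total 14.0 g).
Take 3 servings of whole-barley bread: uses 3 g fat, +12.0 g protein (running total 26.0 g).
Take 3 servings of edamame: uses 24 g fat, +30.0 g protein (running total 56.0 g).
Take 1 serving of strawberries: uses 1 g fat, +1.0 g protein (running total 57.0 g).
Take 1.636 servings of hummus: uses 18 g fat, +8.2 g protein (running total 65.2 g).
Greedy by best ratio exhausts the fat allowance optimally: 65.2 g.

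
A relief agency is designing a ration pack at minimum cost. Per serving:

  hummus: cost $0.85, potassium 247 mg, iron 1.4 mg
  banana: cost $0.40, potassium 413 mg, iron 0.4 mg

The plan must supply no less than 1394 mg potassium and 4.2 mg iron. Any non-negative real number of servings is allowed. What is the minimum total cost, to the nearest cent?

Minimising a linear cost over {potassium ≥ 1394, iron ≥ 4.2, servings ≥ 0} — the optimum is at a vertex, using one or two foods.
hummus only: max(1394/247, 4.2/1.4) = 5.644 servings → $4.80.
banana only: max(1394/413, 4.2/0.4) = 10.5 servings → $4.20.
hummus + banana with both tight: 2.455 servings and 1.907 servings → $2.85.
Cheapest feasible corner: $2.85.

$2.85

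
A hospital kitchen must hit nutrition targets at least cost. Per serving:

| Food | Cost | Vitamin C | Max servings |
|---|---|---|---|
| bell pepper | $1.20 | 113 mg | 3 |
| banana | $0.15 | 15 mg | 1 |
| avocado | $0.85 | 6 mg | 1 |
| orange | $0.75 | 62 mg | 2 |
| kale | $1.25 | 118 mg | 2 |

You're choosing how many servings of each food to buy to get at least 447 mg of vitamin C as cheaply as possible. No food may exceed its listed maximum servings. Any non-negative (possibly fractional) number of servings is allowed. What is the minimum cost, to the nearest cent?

$4.73

Cost per mg of vitamin C: banana $0.0100, kale $0.0106, bell pepper $0.0106, orange $0.0121, avocado $0.1417.
Take 1 serving of banana: +15.0 mg vitamin C for $0.15 (total $0.15, still need 432.0 mg).
Take 2 servings of kale: +236.0 mg vitamin C for $2.50 (total $2.65, still need 196.0 mg).
Take 1.735 servings of bell pepper: +196.0 mg vitamin C for $2.08 (total $4.73, still need 0.0 mg).
Filling from the cheapest source first is optimal under one linear minimum: $4.73.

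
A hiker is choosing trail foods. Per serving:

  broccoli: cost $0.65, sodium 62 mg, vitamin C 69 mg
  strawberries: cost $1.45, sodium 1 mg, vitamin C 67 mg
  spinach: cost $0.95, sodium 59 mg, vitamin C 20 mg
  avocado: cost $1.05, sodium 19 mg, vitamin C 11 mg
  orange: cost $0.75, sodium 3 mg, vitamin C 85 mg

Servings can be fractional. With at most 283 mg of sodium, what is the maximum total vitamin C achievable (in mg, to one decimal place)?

Vitamin C per mg sodium: strawberries 67, orange 28.33, broccoli 1.113, avocado 0.5789, spinach 0.339.
With no serving limits, spend the whole sodium allowance on strawberries: 283 mg / 1 mg × 67 mg = 18961.0 mg.

18961.0 mg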